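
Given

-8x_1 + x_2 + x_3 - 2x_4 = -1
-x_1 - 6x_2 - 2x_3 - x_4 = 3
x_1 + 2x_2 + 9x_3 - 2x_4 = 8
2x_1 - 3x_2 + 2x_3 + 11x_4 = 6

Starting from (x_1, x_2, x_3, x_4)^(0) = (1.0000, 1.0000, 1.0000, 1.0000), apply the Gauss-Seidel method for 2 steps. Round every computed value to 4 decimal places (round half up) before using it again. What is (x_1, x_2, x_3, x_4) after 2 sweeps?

(0.1620, -0.9690, 1.0870, 0.0541)

Iteration 1:
  x_1 = (-1 - (1)·1.0000 - (1)·1.0000 - (-2)·1.0000) / (-8) = 0.1250
  x_2 = (3 - (-1)·0.1250 - (-2)·1.0000 - (-1)·1.0000) / (-6) = -1.0208
  x_3 = (8 - (1)·0.1250 - (2)·-1.0208 - (-2)·1.0000) / (9) = 1.3241
  x_4 = (6 - (2)·0.1250 - (-3)·-1.0208 - (2)·1.3241) / (11) = 0.0036
Iteration 2:
  x_1 = (-1 - (1)·-1.0208 - (1)·1.3241 - (-2)·0.0036) / (-8) = 0.1620
  x_2 = (3 - (-1)·0.1620 - (-2)·1.3241 - (-1)·0.0036) / (-6) = -0.9690
  x_3 = (8 - (1)·0.1620 - (2)·-0.9690 - (-2)·0.0036) / (9) = 1.0870
  x_4 = (6 - (2)·0.1620 - (-3)·-0.9690 - (2)·1.0870) / (11) = 0.0541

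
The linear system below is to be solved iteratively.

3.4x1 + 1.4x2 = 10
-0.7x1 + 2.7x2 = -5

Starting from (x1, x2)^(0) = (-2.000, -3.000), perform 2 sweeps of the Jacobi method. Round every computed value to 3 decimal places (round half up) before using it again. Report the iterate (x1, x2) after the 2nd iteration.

Iteration 1:
  x1 = (10 - (1.4)·-3.000) / (3.4) = 4.176
  x2 = (-5 - (-0.7)·-2.000) / (2.7) = -2.370
Iteration 2:
  x1 = (10 - (1.4)·-2.370) / (3.4) = 3.917
  x2 = (-5 - (-0.7)·4.176) / (2.7) = -0.769

(3.917, -0.769)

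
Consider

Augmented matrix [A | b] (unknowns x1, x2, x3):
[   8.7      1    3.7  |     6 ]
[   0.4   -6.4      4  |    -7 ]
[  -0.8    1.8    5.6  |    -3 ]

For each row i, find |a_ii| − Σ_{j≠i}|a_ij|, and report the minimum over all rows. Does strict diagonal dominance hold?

2

row 1: |8.7| − (1+3.7) = 4
row 2: |-6.4| − (0.4+4) = 2
row 3: |5.6| − (0.8+1.8) = 3
minimum over rows = 2 → strictly diagonally dominant (convergence guaranteed)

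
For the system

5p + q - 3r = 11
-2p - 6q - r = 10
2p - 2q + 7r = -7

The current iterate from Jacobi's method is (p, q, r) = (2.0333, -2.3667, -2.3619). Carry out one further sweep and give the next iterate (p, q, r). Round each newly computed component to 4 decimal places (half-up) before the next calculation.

One sweep:
  p = (11 - (1)·-2.3667 - (-3)·-2.3619) / (5) = 1.2562
  q = (10 - (-2)·2.0333 - (-1)·-2.3619) / (-6) = -1.9508
  r = (-7 - (2)·2.0333 - (-2)·-2.3667) / (7) = -2.2571

(1.2562, -1.9508, -2.2571)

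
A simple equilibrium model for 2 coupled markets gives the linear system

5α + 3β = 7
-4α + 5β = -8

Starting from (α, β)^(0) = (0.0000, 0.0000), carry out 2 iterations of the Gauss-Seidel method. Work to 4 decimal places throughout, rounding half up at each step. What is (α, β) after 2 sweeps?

(1.6880, -0.2496)

Iteration 1:
  α = (7 - (3)·0.0000) / (5) = 1.4000
  β = (-8 - (-4)·1.4000) / (5) = -0.4800
Iteration 2:
  α = (7 - (3)·-0.4800) / (5) = 1.6880
  β = (-8 - (-4)·1.6880) / (5) = -0.2496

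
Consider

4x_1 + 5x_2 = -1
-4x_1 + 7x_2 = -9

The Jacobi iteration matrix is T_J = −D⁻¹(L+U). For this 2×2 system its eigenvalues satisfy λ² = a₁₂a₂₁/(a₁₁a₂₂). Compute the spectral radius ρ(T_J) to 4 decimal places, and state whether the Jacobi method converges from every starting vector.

a₁₂a₂₁/(a₁₁a₂₂) = (5)·(-4) / ((4)·(7)) = -0.714286
ρ = √|-0.714286| = √0.714286 = 0.8452
ρ < 1, so Jacobi converges

0.8452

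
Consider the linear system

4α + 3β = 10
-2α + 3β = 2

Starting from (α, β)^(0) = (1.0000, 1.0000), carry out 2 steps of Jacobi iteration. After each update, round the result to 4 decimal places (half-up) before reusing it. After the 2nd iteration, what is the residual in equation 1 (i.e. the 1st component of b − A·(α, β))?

Iteration 1:
  α = (10 - (3)·1.0000) / (4) = 1.7500
  β = (2 - (-2)·1.0000) / (3) = 1.3333
Iteration 2:
  α = (10 - (3)·1.3333) / (4) = 1.5000
  β = (2 - (-2)·1.7500) / (3) = 1.8333
Residual b − A·x = (-1.4999, -0.4999)

-1.4999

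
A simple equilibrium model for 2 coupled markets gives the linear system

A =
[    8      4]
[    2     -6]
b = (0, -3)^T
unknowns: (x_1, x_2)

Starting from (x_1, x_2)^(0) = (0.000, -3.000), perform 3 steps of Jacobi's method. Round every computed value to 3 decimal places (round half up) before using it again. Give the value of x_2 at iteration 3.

Iteration 1:
  x_1 = (0 - (4)·-3.000) / (8) = 1.500
  x_2 = (-3 - (2)·0.000) / (-6) = 0.500
Iteration 2:
  x_1 = (0 - (4)·0.500) / (8) = -0.250
  x_2 = (-3 - (2)·1.500) / (-6) = 1.000
Iteration 3:
  x_1 = (0 - (4)·1.000) / (8) = -0.500
  x_2 = (-3 - (2)·-0.250) / (-6) = 0.417

0.417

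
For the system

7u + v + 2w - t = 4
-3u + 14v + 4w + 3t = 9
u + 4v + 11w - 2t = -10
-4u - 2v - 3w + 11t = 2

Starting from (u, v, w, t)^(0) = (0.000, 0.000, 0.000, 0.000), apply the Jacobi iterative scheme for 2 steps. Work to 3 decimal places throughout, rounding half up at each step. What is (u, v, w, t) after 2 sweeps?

Iteration 1:
  u = (4 - (1)·0.000 - (2)·0.000 - (-1)·0.000) / (7) = 0.571
  v = (9 - (-3)·0.000 - (4)·0.000 - (3)·0.000) / (14) = 0.643
  w = (-10 - (1)·0.000 - (4)·0.000 - (-2)·0.000) / (11) = -0.909
  t = (2 - (-4)·0.000 - (-2)·0.000 - (-3)·0.000) / (11) = 0.182
Iteration 2:
  u = (4 - (1)·0.643 - (2)·-0.909 - (-1)·0.182) / (7) = 0.765
  v = (9 - (-3)·0.571 - (4)·-0.909 - (3)·0.182) / (14) = 0.986
  w = (-10 - (1)·0.571 - (4)·0.643 - (-2)·0.182) / (11) = -1.162
  t = (2 - (-4)·0.571 - (-2)·0.643 - (-3)·-0.909) / (11) = 0.258

(0.765, 0.986, -1.162, 0.258)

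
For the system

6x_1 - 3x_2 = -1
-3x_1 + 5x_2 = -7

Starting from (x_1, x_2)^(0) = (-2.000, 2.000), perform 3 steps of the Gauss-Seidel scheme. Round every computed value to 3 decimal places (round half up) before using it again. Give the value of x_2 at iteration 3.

-2.031

Iteration 1:
  x_1 = (-1 - (-3)·2.000) / (6) = 0.833
  x_2 = (-7 - (-3)·0.833) / (5) = -0.900
Iteration 2:
  x_1 = (-1 - (-3)·-0.900) / (6) = -0.617
  x_2 = (-7 - (-3)·-0.617) / (5) = -1.770
Iteration 3:
  x_1 = (-1 - (-3)·-1.770) / (6) = -1.052
  x_2 = (-7 - (-3)·-1.052) / (5) = -2.031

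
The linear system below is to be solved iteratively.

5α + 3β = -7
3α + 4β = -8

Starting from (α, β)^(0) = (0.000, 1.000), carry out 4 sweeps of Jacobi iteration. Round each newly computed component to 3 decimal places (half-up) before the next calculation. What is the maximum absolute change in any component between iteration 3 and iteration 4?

0.810

Iteration 1:
  α = (-7 - (3)·1.000) / (5) = -2.000
  β = (-8 - (3)·0.000) / (4) = -2.000
Iteration 2:
  α = (-7 - (3)·-2.000) / (5) = -0.200
  β = (-8 - (3)·-2.000) / (4) = -0.500
Iteration 3:
  α = (-7 - (3)·-0.500) / (5) = -1.100
  β = (-8 - (3)·-0.200) / (4) = -1.850
Iteration 4:
  α = (-7 - (3)·-1.850) / (5) = -0.290
  β = (-8 - (3)·-1.100) / (4) = -1.175
Change: (0.810, 0.675) → max |·| = 0.810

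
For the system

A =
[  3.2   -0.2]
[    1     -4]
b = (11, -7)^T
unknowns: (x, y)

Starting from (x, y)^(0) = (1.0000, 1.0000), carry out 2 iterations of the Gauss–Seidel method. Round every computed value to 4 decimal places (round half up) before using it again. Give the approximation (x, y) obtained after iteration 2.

(3.6016, 2.6504)

Iteration 1:
  x = (11 - (-0.2)·1.0000) / (3.2) = 3.5000
  y = (-7 - (1)·3.5000) / (-4) = 2.6250
Iteration 2:
  x = (11 - (-0.2)·2.6250) / (3.2) = 3.6016
  y = (-7 - (1)·3.6016) / (-4) = 2.6504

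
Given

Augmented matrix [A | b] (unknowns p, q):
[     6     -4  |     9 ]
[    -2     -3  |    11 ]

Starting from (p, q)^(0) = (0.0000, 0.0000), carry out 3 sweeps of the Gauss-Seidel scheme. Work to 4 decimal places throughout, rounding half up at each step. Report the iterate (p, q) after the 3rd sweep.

(-0.2284, -3.5144)

Iteration 1:
  p = (9 - (-4)·0.0000) / (6) = 1.5000
  q = (11 - (-2)·1.5000) / (-3) = -4.6667
Iteration 2:
  p = (9 - (-4)·-4.6667) / (6) = -1.6111
  q = (11 - (-2)·-1.6111) / (-3) = -2.5926
Iteration 3:
  p = (9 - (-4)·-2.5926) / (6) = -0.2284
  q = (11 - (-2)·-0.2284) / (-3) = -3.5144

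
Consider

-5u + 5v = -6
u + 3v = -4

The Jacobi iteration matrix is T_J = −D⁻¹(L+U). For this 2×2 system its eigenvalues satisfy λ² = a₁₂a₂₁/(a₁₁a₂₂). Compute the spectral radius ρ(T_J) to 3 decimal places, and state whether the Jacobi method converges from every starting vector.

0.577

a₁₂a₂₁/(a₁₁a₂₂) = (5)·(1) / ((-5)·(3)) = -0.333333
ρ = √|-0.333333| = √0.333333 = 0.577
ρ < 1, so Jacobi converges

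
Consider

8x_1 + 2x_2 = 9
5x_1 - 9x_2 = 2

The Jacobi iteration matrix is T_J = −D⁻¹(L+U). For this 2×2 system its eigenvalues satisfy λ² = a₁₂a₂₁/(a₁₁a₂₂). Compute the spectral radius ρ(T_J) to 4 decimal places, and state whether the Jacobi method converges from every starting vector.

0.3727

a₁₂a₂₁/(a₁₁a₂₂) = (2)·(5) / ((8)·(-9)) = -0.138889
ρ = √|-0.138889| = √0.138889 = 0.3727
ρ < 1, so Jacobi converges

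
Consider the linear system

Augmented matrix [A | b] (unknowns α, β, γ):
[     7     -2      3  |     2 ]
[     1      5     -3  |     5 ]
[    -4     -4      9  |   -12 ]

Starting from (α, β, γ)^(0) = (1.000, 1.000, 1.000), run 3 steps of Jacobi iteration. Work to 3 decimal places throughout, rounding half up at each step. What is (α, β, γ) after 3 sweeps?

(0.765, 0.436, -0.631)

Iteration 1:
  α = (2 - (-2)·1.000 - (3)·1.000) / (7) = 0.143
  β = (5 - (1)·1.000 - (-3)·1.000) / (5) = 1.400
  γ = (-12 - (-4)·1.000 - (-4)·1.000) / (9) = -0.444
Iteration 2:
  α = (2 - (-2)·1.400 - (3)·-0.444) / (7) = 0.876
  β = (5 - (1)·0.143 - (-3)·-0.444) / (5) = 0.705
  γ = (-12 - (-4)·0.143 - (-4)·1.400) / (9) = -0.648
Iteration 3:
  α = (2 - (-2)·0.705 - (3)·-0.648) / (7) = 0.765
  β = (5 - (1)·0.876 - (-3)·-0.648) / (5) = 0.436
  γ = (-12 - (-4)·0.876 - (-4)·0.705) / (9) = -0.631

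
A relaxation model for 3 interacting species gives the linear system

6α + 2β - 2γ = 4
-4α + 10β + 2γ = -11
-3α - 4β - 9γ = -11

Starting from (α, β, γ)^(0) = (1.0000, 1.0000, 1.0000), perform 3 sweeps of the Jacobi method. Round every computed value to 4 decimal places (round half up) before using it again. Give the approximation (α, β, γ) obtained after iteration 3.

(1.4407, -0.9341, 1.2605)

Iteration 1:
  α = (4 - (2)·1.0000 - (-2)·1.0000) / (6) = 0.6667
  β = (-11 - (-4)·1.0000 - (2)·1.0000) / (10) = -0.9000
  γ = (-11 - (-3)·1.0000 - (-4)·1.0000) / (-9) = 0.4444
Iteration 2:
  α = (4 - (2)·-0.9000 - (-2)·0.4444) / (6) = 1.1148
  β = (-11 - (-4)·0.6667 - (2)·0.4444) / (10) = -0.9222
  γ = (-11 - (-3)·0.6667 - (-4)·-0.9000) / (-9) = 1.4000
Iteration 3:
  α = (4 - (2)·-0.9222 - (-2)·1.4000) / (6) = 1.4407
  β = (-11 - (-4)·1.1148 - (2)·1.4000) / (10) = -0.9341
  γ = (-11 - (-3)·1.1148 - (-4)·-0.9222) / (-9) = 1.2605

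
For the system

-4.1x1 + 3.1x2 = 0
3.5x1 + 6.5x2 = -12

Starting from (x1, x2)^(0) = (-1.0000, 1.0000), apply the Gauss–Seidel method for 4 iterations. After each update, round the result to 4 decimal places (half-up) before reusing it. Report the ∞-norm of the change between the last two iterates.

Iteration 1:
  x1 = (0 - (3.1)·1.0000) / (-4.1) = 0.7561
  x2 = (-12 - (3.5)·0.7561) / (6.5) = -2.2533
Iteration 2:
  x1 = (0 - (3.1)·-2.2533) / (-4.1) = -1.7037
  x2 = (-12 - (3.5)·-1.7037) / (6.5) = -0.9288
Iteration 3:
  x1 = (0 - (3.1)·-0.9288) / (-4.1) = -0.7023
  x2 = (-12 - (3.5)·-0.7023) / (6.5) = -1.4680
Iteration 4:
  x1 = (0 - (3.1)·-1.4680) / (-4.1) = -1.1100
  x2 = (-12 - (3.5)·-1.1100) / (6.5) = -1.2485
Change: (-0.4077, 0.2195) → max |·| = 0.4077

0.4077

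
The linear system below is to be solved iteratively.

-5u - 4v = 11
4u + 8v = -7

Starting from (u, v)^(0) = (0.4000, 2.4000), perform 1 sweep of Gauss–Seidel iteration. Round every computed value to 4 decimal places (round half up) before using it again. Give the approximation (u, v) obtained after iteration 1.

Iteration 1:
  u = (11 - (-4)·2.4000) / (-5) = -4.1200
  v = (-7 - (4)·-4.1200) / (8) = 1.1850

(-4.1200, 1.1850)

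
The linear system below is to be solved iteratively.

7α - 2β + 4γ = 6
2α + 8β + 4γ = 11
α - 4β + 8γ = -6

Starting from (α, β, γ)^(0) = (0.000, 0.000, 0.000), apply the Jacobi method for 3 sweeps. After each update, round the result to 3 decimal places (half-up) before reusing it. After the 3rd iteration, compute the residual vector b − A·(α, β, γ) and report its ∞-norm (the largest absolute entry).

1.697

Iteration 1:
  α = (6 - (-2)·0.000 - (4)·0.000) / (7) = 0.857
  β = (11 - (2)·0.000 - (4)·0.000) / (8) = 1.375
  γ = (-6 - (1)·0.000 - (-4)·0.000) / (8) = -0.750
Iteration 2:
  α = (6 - (-2)·1.375 - (4)·-0.750) / (7) = 1.679
  β = (11 - (2)·0.857 - (4)·-0.750) / (8) = 1.536
  γ = (-6 - (1)·0.857 - (-4)·1.375) / (8) = -0.170
Iteration 3:
  α = (6 - (-2)·1.536 - (4)·-0.170) / (7) = 1.393
  β = (11 - (2)·1.679 - (4)·-0.170) / (8) = 1.040
  γ = (-6 - (1)·1.679 - (-4)·1.536) / (8) = -0.192
Residual b − A·x = (-0.903, 0.662, -1.697); ∞-norm = 1.697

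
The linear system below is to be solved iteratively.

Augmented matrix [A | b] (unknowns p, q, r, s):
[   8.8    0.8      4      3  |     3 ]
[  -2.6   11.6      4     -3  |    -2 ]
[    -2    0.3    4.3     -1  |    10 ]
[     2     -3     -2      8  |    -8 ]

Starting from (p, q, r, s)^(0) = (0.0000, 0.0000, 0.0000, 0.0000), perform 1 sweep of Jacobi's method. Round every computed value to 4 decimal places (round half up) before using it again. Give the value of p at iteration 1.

Iteration 1:
  p = (3 - (0.8)·0.0000 - (4)·0.0000 - (3)·0.0000) / (8.8) = 0.3409
  q = (-2 - (-2.6)·0.0000 - (4)·0.0000 - (-3)·0.0000) / (11.6) = -0.1724
  r = (10 - (-2)·0.0000 - (0.3)·0.0000 - (-1)·0.0000) / (4.3) = 2.3256
  s = (-8 - (2)·0.0000 - (-3)·0.0000 - (-2)·0.0000) / (8) = -1.0000

0.3409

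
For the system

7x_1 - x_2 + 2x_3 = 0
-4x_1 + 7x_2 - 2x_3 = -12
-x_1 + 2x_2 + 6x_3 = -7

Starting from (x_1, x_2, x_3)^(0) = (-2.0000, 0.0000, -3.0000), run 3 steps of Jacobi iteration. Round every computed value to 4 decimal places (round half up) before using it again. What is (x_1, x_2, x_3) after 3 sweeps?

Iteration 1:
  x_1 = (0 - (-1)·0.0000 - (2)·-3.0000) / (7) = 0.8571
  x_2 = (-12 - (-4)·-2.0000 - (-2)·-3.0000) / (7) = -3.7143
  x_3 = (-7 - (-1)·-2.0000 - (2)·0.0000) / (6) = -1.5000
Iteration 2:
  x_1 = (0 - (-1)·-3.7143 - (2)·-1.5000) / (7) = -0.1020
  x_2 = (-12 - (-4)·0.8571 - (-2)·-1.5000) / (7) = -1.6531
  x_3 = (-7 - (-1)·0.8571 - (2)·-3.7143) / (6) = 0.2143
Iteration 3:
  x_1 = (0 - (-1)·-1.6531 - (2)·0.2143) / (7) = -0.2974
  x_2 = (-12 - (-4)·-0.1020 - (-2)·0.2143) / (7) = -1.7113
  x_3 = (-7 - (-1)·-0.1020 - (2)·-1.6531) / (6) = -0.6326

(-0.2974, -1.7113, -0.6326)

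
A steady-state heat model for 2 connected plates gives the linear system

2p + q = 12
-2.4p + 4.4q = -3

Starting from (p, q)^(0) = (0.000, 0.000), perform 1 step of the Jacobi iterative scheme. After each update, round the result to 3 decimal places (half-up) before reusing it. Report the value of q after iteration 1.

Iteration 1:
  p = (12 - (1)·0.000) / (2) = 6.000
  q = (-3 - (-2.4)·0.000) / (4.4) = -0.682

-0.682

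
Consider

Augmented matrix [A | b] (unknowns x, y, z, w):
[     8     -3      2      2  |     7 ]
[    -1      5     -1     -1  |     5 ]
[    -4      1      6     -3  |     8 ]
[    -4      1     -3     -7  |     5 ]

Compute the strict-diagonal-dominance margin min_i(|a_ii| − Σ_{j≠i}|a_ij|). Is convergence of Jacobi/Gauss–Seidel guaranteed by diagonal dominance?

-2

row 1: |8| − (3+2+2) = 1
row 2: |5| − (1+1+1) = 2
row 3: |6| − (4+1+3) = -2
row 4: |-7| − (4+1+3) = -1
minimum over rows = -2 → not strictly diagonally dominant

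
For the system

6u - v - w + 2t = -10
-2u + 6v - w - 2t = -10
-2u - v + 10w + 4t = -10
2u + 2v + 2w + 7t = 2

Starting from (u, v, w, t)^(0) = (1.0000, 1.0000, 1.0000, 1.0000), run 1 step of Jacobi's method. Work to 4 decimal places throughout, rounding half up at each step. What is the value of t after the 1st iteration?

-0.5714

Iteration 1:
  u = (-10 - (-1)·1.0000 - (-1)·1.0000 - (2)·1.0000) / (6) = -1.6667
  v = (-10 - (-2)·1.0000 - (-1)·1.0000 - (-2)·1.0000) / (6) = -0.8333
  w = (-10 - (-2)·1.0000 - (-1)·1.0000 - (4)·1.0000) / (10) = -1.1000
  t = (2 - (2)·1.0000 - (2)·1.0000 - (2)·1.0000) / (7) = -0.5714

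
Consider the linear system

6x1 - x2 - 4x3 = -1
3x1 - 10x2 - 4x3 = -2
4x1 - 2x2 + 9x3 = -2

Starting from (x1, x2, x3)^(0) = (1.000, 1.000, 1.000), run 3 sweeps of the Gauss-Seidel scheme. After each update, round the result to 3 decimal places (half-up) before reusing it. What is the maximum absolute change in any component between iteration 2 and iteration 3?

Iteration 1:
  x1 = (-1 - (-1)·1.000 - (-4)·1.000) / (6) = 0.667
  x2 = (-2 - (3)·0.667 - (-4)·1.000) / (-10) = 0.000
  x3 = (-2 - (4)·0.667 - (-2)·0.000) / (9) = -0.519
Iteration 2:
  x1 = (-1 - (-1)·0.000 - (-4)·-0.519) / (6) = -0.513
  x2 = (-2 - (3)·-0.513 - (-4)·-0.519) / (-10) = 0.254
  x3 = (-2 - (4)·-0.513 - (-2)·0.254) / (9) = 0.062
Iteration 3:
  x1 = (-1 - (-1)·0.254 - (-4)·0.062) / (6) = -0.083
  x2 = (-2 - (3)·-0.083 - (-4)·0.062) / (-10) = 0.150
  x3 = (-2 - (4)·-0.083 - (-2)·0.150) / (9) = -0.152
Change: (0.430, -0.104, -0.214) → max |·| = 0.430

0.430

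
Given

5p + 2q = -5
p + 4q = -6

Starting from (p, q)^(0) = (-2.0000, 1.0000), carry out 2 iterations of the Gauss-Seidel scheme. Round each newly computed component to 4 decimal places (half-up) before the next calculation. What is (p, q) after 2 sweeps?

(-0.5400, -1.3650)

Iteration 1:
  p = (-5 - (2)·1.0000) / (5) = -1.4000
  q = (-6 - (1)·-1.4000) / (4) = -1.1500
Iteration 2:
  p = (-5 - (2)·-1.1500) / (5) = -0.5400
  q = (-6 - (1)·-0.5400) / (4) = -1.3650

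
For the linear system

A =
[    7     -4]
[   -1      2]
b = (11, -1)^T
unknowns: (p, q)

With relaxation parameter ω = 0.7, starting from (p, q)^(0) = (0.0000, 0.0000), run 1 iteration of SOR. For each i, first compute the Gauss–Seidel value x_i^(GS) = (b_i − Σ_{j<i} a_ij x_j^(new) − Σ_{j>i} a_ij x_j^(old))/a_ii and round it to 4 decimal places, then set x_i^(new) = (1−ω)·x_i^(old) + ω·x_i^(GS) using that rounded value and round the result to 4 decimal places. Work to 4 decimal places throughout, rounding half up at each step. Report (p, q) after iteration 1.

(1.1000, 0.0350)

Iteration 1:
  p: GS value = (11 - (-4)·0.0000) / (7) = 1.5714;  p ← (1−ω)·0.0000 + ω·1.5714 = 1.1000
  q: GS value = (-1 - (-1)·1.1000) / (2) = 0.0500;  q ← (1−ω)·0.0000 + ω·0.0500 = 0.0350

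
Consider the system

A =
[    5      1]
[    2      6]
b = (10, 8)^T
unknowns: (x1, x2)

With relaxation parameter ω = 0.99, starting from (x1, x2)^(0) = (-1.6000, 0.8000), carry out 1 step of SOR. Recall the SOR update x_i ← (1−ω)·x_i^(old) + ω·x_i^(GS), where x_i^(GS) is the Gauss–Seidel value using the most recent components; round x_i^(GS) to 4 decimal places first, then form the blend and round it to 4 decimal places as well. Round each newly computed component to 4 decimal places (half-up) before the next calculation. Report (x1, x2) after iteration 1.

(1.8056, 0.7322)

Iteration 1:
  x1: GS value = (10 - (1)·0.8000) / (5) = 1.8400;  x1 ← (1−ω)·-1.6000 + ω·1.8400 = 1.8056
  x2: GS value = (8 - (2)·1.8056) / (6) = 0.7315;  x2 ← (1−ω)·0.8000 + ω·0.7315 = 0.7322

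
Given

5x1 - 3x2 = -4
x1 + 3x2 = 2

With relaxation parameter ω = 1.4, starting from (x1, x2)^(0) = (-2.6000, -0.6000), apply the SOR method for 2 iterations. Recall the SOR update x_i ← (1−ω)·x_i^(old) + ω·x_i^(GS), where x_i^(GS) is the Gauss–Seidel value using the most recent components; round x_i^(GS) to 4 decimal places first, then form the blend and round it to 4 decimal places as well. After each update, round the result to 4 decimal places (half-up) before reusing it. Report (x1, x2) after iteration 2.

(0.3281, 0.2019)

Iteration 1:
  x1: GS value = (-4 - (-3)·-0.6000) / (5) = -1.1600;  x1 ← (1−ω)·-2.6000 + ω·-1.1600 = -0.5840
  x2: GS value = (2 - (1)·-0.5840) / (3) = 0.8613;  x2 ← (1−ω)·-0.6000 + ω·0.8613 = 1.4458
Iteration 2:
  x1: GS value = (-4 - (-3)·1.4458) / (5) = 0.0675;  x1 ← (1−ω)·-0.5840 + ω·0.0675 = 0.3281
  x2: GS value = (2 - (1)·0.3281) / (3) = 0.5573;  x2 ← (1−ω)·1.4458 + ω·0.5573 = 0.2019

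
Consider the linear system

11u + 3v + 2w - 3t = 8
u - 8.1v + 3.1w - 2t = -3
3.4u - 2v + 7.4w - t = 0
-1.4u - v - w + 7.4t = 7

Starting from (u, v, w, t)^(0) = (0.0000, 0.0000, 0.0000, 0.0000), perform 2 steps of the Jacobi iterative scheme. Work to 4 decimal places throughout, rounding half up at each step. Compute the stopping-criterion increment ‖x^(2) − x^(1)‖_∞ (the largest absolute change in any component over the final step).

Iteration 1:
  u = (8 - (3)·0.0000 - (2)·0.0000 - (-3)·0.0000) / (11) = 0.7273
  v = (-3 - (1)·0.0000 - (3.1)·0.0000 - (-2)·0.0000) / (-8.1) = 0.3704
  w = (0 - (3.4)·0.0000 - (-2)·0.0000 - (-1)·0.0000) / (7.4) = 0.0000
  t = (7 - (-1.4)·0.0000 - (-1)·0.0000 - (-1)·0.0000) / (7.4) = 0.9459
Iteration 2:
  u = (8 - (3)·0.3704 - (2)·0.0000 - (-3)·0.9459) / (11) = 0.8842
  v = (-3 - (1)·0.7273 - (3.1)·0.0000 - (-2)·0.9459) / (-8.1) = 0.2266
  w = (0 - (3.4)·0.7273 - (-2)·0.3704 - (-1)·0.9459) / (7.4) = -0.1062
  t = (7 - (-1.4)·0.7273 - (-1)·0.3704 - (-1)·0.0000) / (7.4) = 1.1336
Change: (0.1569, -0.1438, -0.1062, 0.1877) → max |·| = 0.1877

0.1877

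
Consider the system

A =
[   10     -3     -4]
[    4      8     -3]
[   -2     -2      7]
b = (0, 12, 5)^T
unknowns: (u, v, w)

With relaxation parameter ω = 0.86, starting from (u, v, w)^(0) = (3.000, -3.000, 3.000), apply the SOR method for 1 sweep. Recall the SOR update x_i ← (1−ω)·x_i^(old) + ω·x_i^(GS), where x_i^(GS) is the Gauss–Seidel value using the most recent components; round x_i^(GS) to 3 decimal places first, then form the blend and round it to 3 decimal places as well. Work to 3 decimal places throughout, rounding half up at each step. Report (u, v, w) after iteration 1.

Iteration 1:
  u: GS value = (0 - (-3)·-3.000 - (-4)·3.000) / (10) = 0.300;  u ← (1−ω)·3.000 + ω·0.300 = 0.678
  v: GS value = (12 - (4)·0.678 - (-3)·3.000) / (8) = 2.286;  v ← (1−ω)·-3.000 + ω·2.286 = 1.546
  w: GS value = (5 - (-2)·0.678 - (-2)·1.546) / (7) = 1.350;  w ← (1−ω)·3.000 + ω·1.350 = 1.581

(0.678, 1.546, 1.581)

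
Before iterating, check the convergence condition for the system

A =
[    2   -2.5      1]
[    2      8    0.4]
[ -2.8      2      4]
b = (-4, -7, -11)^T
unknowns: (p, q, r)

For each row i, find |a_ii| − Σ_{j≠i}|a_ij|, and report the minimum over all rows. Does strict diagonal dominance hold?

row 1: |2| − (2.5+1) = -1.5
row 2: |8| − (2+0.4) = 5.6
row 3: |4| − (2.8+2) = -0.8
minimum over rows = -1.5 → not strictly diagonally dominant

-1.5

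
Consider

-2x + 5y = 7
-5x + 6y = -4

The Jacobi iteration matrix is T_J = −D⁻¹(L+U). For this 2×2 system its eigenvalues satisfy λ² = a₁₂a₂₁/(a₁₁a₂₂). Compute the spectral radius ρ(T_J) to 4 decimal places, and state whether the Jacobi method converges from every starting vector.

1.4434

a₁₂a₂₁/(a₁₁a₂₂) = (5)·(-5) / ((-2)·(6)) = 2.083333
ρ = √|2.083333| = √2.083333 = 1.4434
ρ > 1, so Jacobi diverges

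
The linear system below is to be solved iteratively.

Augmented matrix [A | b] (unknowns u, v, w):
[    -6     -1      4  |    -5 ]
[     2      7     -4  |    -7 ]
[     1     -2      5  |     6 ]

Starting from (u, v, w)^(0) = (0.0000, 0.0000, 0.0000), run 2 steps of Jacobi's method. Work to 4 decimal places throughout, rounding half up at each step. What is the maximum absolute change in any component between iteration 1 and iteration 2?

0.9667

Iteration 1:
  u = (-5 - (-1)·0.0000 - (4)·0.0000) / (-6) = 0.8333
  v = (-7 - (2)·0.0000 - (-4)·0.0000) / (7) = -1.0000
  w = (6 - (1)·0.0000 - (-2)·0.0000) / (5) = 1.2000
Iteration 2:
  u = (-5 - (-1)·-1.0000 - (4)·1.2000) / (-6) = 1.8000
  v = (-7 - (2)·0.8333 - (-4)·1.2000) / (7) = -0.5524
  w = (6 - (1)·0.8333 - (-2)·-1.0000) / (5) = 0.6333
Change: (0.9667, 0.4476, -0.5667) → max |·| = 0.9667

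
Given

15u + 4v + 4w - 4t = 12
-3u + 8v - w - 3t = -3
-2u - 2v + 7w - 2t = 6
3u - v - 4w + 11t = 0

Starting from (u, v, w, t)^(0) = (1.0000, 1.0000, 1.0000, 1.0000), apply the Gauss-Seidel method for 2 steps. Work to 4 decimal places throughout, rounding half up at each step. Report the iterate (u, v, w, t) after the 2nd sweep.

(0.4469, 0.1119, 1.1279, 0.2984)

Iteration 1:
  u = (12 - (4)·1.0000 - (4)·1.0000 - (-4)·1.0000) / (15) = 0.5333
  v = (-3 - (-3)·0.5333 - (-1)·1.0000 - (-3)·1.0000) / (8) = 0.3250
  w = (6 - (-2)·0.5333 - (-2)·0.3250 - (-2)·1.0000) / (7) = 1.3881
  t = (0 - (3)·0.5333 - (-1)·0.3250 - (-4)·1.3881) / (11) = 0.3889
Iteration 2:
  u = (12 - (4)·0.3250 - (4)·1.3881 - (-4)·0.3889) / (15) = 0.4469
  v = (-3 - (-3)·0.4469 - (-1)·1.3881 - (-3)·0.3889) / (8) = 0.1119
  w = (6 - (-2)·0.4469 - (-2)·0.1119 - (-2)·0.3889) / (7) = 1.1279
  t = (0 - (3)·0.4469 - (-1)·0.1119 - (-4)·1.1279) / (11) = 0.2984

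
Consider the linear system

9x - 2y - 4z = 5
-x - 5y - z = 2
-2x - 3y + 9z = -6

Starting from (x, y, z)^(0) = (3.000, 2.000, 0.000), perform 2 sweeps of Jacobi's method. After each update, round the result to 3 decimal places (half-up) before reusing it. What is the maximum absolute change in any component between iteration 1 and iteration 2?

1.445

Iteration 1:
  x = (5 - (-2)·2.000 - (-4)·0.000) / (9) = 1.000
  y = (2 - (-1)·3.000 - (-1)·0.000) / (-5) = -1.000
  z = (-6 - (-2)·3.000 - (-3)·2.000) / (9) = 0.667
Iteration 2:
  x = (5 - (-2)·-1.000 - (-4)·0.667) / (9) = 0.630
  y = (2 - (-1)·1.000 - (-1)·0.667) / (-5) = -0.733
  z = (-6 - (-2)·1.000 - (-3)·-1.000) / (9) = -0.778
Change: (-0.370, 0.267, -1.445) → max |·| = 1.445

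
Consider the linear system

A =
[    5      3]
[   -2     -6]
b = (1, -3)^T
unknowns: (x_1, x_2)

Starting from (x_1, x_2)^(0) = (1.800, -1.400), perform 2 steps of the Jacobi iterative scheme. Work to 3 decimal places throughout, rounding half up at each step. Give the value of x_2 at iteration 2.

Iteration 1:
  x_1 = (1 - (3)·-1.400) / (5) = 1.040
  x_2 = (-3 - (-2)·1.800) / (-6) = -0.100
Iteration 2:
  x_1 = (1 - (3)·-0.100) / (5) = 0.260
  x_2 = (-3 - (-2)·1.040) / (-6) = 0.153

0.153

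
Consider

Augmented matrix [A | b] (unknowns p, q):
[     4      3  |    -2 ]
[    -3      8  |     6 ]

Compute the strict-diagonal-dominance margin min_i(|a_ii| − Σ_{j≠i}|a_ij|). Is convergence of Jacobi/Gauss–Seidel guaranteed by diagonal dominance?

row 1: |4| − (3) = 1
row 2: |8| − (3) = 5
minimum over rows = 1 → strictly diagonally dominant (convergence guaranteed)

1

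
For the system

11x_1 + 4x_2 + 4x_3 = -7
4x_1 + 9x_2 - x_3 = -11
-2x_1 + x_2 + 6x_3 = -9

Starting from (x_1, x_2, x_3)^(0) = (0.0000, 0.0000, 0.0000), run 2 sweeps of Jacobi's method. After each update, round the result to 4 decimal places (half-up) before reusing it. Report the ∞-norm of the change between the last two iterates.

0.9899

Iteration 1:
  x_1 = (-7 - (4)·0.0000 - (4)·0.0000) / (11) = -0.6364
  x_2 = (-11 - (4)·0.0000 - (-1)·0.0000) / (9) = -1.2222
  x_3 = (-9 - (-2)·0.0000 - (1)·0.0000) / (6) = -1.5000
Iteration 2:
  x_1 = (-7 - (4)·-1.2222 - (4)·-1.5000) / (11) = 0.3535
  x_2 = (-11 - (4)·-0.6364 - (-1)·-1.5000) / (9) = -1.1060
  x_3 = (-9 - (-2)·-0.6364 - (1)·-1.2222) / (6) = -1.5084
Change: (0.9899, 0.1162, -0.0084) → max |·| = 0.9899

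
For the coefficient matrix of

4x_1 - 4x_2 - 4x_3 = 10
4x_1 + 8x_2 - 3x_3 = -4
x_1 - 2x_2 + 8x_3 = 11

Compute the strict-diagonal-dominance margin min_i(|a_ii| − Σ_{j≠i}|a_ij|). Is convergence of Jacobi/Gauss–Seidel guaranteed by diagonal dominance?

row 1: |4| − (4+4) = -4
row 2: |8| − (4+3) = 1
row 3: |8| − (1+2) = 5
minimum over rows = -4 → not strictly diagonally dominant

-4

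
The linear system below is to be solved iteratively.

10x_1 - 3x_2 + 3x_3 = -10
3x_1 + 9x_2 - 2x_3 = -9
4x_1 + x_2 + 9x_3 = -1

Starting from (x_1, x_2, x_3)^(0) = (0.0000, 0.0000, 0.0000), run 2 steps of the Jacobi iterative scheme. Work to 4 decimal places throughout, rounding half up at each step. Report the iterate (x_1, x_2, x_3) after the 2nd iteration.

Iteration 1:
  x_1 = (-10 - (-3)·0.0000 - (3)·0.0000) / (10) = -1.0000
  x_2 = (-9 - (3)·0.0000 - (-2)·0.0000) / (9) = -1.0000
  x_3 = (-1 - (4)·0.0000 - (1)·0.0000) / (9) = -0.1111
Iteration 2:
  x_1 = (-10 - (-3)·-1.0000 - (3)·-0.1111) / (10) = -1.2667
  x_2 = (-9 - (3)·-1.0000 - (-2)·-0.1111) / (9) = -0.6914
  x_3 = (-1 - (4)·-1.0000 - (1)·-1.0000) / (9) = 0.4444

(-1.2667, -0.6914, 0.4444)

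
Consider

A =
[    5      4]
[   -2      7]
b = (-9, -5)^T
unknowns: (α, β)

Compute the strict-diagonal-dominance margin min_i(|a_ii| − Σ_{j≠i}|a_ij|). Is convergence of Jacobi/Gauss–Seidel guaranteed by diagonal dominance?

1

row 1: |5| − (4) = 1
row 2: |7| − (2) = 5
minimum over rows = 1 → strictly diagonally dominant (convergence guaranteed)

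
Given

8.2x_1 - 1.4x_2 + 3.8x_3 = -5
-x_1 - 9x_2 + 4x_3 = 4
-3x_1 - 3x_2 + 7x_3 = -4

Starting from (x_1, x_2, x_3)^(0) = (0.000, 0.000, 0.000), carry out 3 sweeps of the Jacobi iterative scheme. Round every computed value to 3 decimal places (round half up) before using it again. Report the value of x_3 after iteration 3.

Iteration 1:
  x_1 = (-5 - (-1.4)·0.000 - (3.8)·0.000) / (8.2) = -0.610
  x_2 = (4 - (-1)·0.000 - (4)·0.000) / (-9) = -0.444
  x_3 = (-4 - (-3)·0.000 - (-3)·0.000) / (7) = -0.571
Iteration 2:
  x_1 = (-5 - (-1.4)·-0.444 - (3.8)·-0.571) / (8.2) = -0.421
  x_2 = (4 - (-1)·-0.610 - (4)·-0.571) / (-9) = -0.630
  x_3 = (-4 - (-3)·-0.610 - (-3)·-0.444) / (7) = -1.023
Iteration 3:
  x_1 = (-5 - (-1.4)·-0.630 - (3.8)·-1.023) / (8.2) = -0.243
  x_2 = (4 - (-1)·-0.421 - (4)·-1.023) / (-9) = -0.852
  x_3 = (-4 - (-3)·-0.421 - (-3)·-0.630) / (7) = -1.022

-1.022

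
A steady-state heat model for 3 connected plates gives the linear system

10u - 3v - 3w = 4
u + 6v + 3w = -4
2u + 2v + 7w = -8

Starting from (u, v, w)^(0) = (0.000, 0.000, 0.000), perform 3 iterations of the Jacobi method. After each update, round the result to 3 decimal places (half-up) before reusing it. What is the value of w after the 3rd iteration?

-1.056

Iteration 1:
  u = (4 - (-3)·0.000 - (-3)·0.000) / (10) = 0.400
  v = (-4 - (1)·0.000 - (3)·0.000) / (6) = -0.667
  w = (-8 - (2)·0.000 - (2)·0.000) / (7) = -1.143
Iteration 2:
  u = (4 - (-3)·-0.667 - (-3)·-1.143) / (10) = -0.143
  v = (-4 - (1)·0.400 - (3)·-1.143) / (6) = -0.162
  w = (-8 - (2)·0.400 - (2)·-0.667) / (7) = -1.067
Iteration 3:
  u = (4 - (-3)·-0.162 - (-3)·-1.067) / (10) = 0.031
  v = (-4 - (1)·-0.143 - (3)·-1.067) / (6) = -0.109
  w = (-8 - (2)·-0.143 - (2)·-0.162) / (7) = -1.056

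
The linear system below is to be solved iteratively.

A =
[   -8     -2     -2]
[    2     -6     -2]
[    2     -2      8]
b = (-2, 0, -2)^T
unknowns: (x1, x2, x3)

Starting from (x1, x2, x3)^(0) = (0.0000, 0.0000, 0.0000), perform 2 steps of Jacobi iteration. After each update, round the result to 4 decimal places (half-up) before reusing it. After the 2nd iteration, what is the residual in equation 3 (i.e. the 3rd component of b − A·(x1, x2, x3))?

Iteration 1:
  x1 = (-2 - (-2)·0.0000 - (-2)·0.0000) / (-8) = 0.2500
  x2 = (0 - (2)·0.0000 - (-2)·0.0000) / (-6) = 0.0000
  x3 = (-2 - (2)·0.0000 - (-2)·0.0000) / (8) = -0.2500
Iteration 2:
  x1 = (-2 - (-2)·0.0000 - (-2)·-0.2500) / (-8) = 0.3125
  x2 = (0 - (2)·0.2500 - (-2)·-0.2500) / (-6) = 0.1667
  x3 = (-2 - (2)·0.2500 - (-2)·0.0000) / (8) = -0.3125
Residual b − A·x = (0.2084, -0.2498, 0.2084)

0.2084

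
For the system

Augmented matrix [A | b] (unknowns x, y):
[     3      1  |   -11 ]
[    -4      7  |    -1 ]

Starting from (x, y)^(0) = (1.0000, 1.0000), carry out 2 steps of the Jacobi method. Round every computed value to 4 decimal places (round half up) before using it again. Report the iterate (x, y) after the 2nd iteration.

(-3.8095, -2.4286)

Iteration 1:
  x = (-11 - (1)·1.0000) / (3) = -4.0000
  y = (-1 - (-4)·1.0000) / (7) = 0.4286
Iteration 2:
  x = (-11 - (1)·0.4286) / (3) = -3.8095
  y = (-1 - (-4)·-4.0000) / (7) = -2.4286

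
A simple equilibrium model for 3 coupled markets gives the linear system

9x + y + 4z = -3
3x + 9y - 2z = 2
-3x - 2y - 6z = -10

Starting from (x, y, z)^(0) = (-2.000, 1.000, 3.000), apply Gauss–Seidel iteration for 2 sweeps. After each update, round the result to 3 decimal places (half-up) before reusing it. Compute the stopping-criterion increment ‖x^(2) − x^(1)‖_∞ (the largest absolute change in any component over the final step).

0.364

Iteration 1:
  x = (-3 - (1)·1.000 - (4)·3.000) / (9) = -1.778
  y = (2 - (3)·-1.778 - (-2)·3.000) / (9) = 1.482
  z = (-10 - (-3)·-1.778 - (-2)·1.482) / (-6) = 2.062
Iteration 2:
  x = (-3 - (1)·1.482 - (4)·2.062) / (9) = -1.414
  y = (2 - (3)·-1.414 - (-2)·2.062) / (9) = 1.152
  z = (-10 - (-3)·-1.414 - (-2)·1.152) / (-6) = 1.990
Change: (0.364, -0.330, -0.072) → max |·| = 0.364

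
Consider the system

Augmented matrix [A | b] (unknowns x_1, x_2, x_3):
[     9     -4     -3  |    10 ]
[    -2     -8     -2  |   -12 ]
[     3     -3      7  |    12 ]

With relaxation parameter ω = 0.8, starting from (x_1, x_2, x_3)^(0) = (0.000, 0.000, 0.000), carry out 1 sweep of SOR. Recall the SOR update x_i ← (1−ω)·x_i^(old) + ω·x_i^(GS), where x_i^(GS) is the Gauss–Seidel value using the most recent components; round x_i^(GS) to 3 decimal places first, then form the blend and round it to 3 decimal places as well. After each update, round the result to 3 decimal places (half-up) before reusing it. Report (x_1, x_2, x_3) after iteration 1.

Iteration 1:
  x_1: GS value = (10 - (-4)·0.000 - (-3)·0.000) / (9) = 1.111;  x_1 ← (1−ω)·0.000 + ω·1.111 = 0.889
  x_2: GS value = (-12 - (-2)·0.889 - (-2)·0.000) / (-8) = 1.278;  x_2 ← (1−ω)·0.000 + ω·1.278 = 1.022
  x_3: GS value = (12 - (3)·0.889 - (-3)·1.022) / (7) = 1.771;  x_3 ← (1−ω)·0.000 + ω·1.771 = 1.417

(0.889, 1.022, 1.417)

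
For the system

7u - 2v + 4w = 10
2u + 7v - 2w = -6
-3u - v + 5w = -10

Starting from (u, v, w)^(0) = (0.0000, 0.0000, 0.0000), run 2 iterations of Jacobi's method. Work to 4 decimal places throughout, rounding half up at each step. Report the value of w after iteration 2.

-1.3143

Iteration 1:
  u = (10 - (-2)·0.0000 - (4)·0.0000) / (7) = 1.4286
  v = (-6 - (2)·0.0000 - (-2)·0.0000) / (7) = -0.8571
  w = (-10 - (-3)·0.0000 - (-1)·0.0000) / (5) = -2.0000
Iteration 2:
  u = (10 - (-2)·-0.8571 - (4)·-2.0000) / (7) = 2.3265
  v = (-6 - (2)·1.4286 - (-2)·-2.0000) / (7) = -1.8367
  w = (-10 - (-3)·1.4286 - (-1)·-0.8571) / (5) = -1.3143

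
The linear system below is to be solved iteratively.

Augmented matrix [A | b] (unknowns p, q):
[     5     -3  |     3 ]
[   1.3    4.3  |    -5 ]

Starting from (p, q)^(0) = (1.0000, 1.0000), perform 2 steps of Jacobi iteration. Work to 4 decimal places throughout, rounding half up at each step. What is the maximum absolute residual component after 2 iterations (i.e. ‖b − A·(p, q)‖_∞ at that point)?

1.9229

Iteration 1:
  p = (3 - (-3)·1.0000) / (5) = 1.2000
  q = (-5 - (1.3)·1.0000) / (4.3) = -1.4651
Iteration 2:
  p = (3 - (-3)·-1.4651) / (5) = -0.2791
  q = (-5 - (1.3)·1.2000) / (4.3) = -1.5256
Residual b − A·x = (-0.1813, 1.9229); ∞-norm = 1.9229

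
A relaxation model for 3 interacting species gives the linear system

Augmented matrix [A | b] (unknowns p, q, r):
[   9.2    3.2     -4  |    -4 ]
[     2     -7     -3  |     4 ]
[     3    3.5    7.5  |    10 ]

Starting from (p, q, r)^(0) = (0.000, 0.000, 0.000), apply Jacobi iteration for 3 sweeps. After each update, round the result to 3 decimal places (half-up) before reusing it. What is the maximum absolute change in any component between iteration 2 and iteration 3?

0.434

Iteration 1:
  p = (-4 - (3.2)·0.000 - (-4)·0.000) / (9.2) = -0.435
  q = (4 - (2)·0.000 - (-3)·0.000) / (-7) = -0.571
  r = (10 - (3)·0.000 - (3.5)·0.000) / (7.5) = 1.333
Iteration 2:
  p = (-4 - (3.2)·-0.571 - (-4)·1.333) / (9.2) = 0.343
  q = (4 - (2)·-0.435 - (-3)·1.333) / (-7) = -1.267
  r = (10 - (3)·-0.435 - (3.5)·-0.571) / (7.5) = 1.774
Iteration 3:
  p = (-4 - (3.2)·-1.267 - (-4)·1.774) / (9.2) = 0.777
  q = (4 - (2)·0.343 - (-3)·1.774) / (-7) = -1.234
  r = (10 - (3)·0.343 - (3.5)·-1.267) / (7.5) = 1.787
Change: (0.434, 0.033, 0.013) → max |·| = 0.434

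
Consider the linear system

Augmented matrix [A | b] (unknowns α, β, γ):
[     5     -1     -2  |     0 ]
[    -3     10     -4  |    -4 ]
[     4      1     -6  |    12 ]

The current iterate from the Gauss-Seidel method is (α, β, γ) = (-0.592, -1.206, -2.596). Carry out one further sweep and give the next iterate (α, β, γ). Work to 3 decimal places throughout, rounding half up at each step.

One sweep:
  α = (0 - (-1)·-1.206 - (-2)·-2.596) / (5) = -1.280
  β = (-4 - (-3)·-1.280 - (-4)·-2.596) / (10) = -1.822
  γ = (12 - (4)·-1.280 - (1)·-1.822) / (-6) = -3.157

(-1.280, -1.822, -3.157)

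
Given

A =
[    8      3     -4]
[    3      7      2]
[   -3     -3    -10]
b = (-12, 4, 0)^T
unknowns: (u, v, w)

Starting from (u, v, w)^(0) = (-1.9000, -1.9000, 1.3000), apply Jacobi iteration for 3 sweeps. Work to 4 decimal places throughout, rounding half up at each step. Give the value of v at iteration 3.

1.2082

Iteration 1:
  u = (-12 - (3)·-1.9000 - (-4)·1.3000) / (8) = -0.1375
  v = (4 - (3)·-1.9000 - (2)·1.3000) / (7) = 1.0143
  w = (0 - (-3)·-1.9000 - (-3)·-1.9000) / (-10) = 1.1400
Iteration 2:
  u = (-12 - (3)·1.0143 - (-4)·1.1400) / (8) = -1.3104
  v = (4 - (3)·-0.1375 - (2)·1.1400) / (7) = 0.3046
  w = (0 - (-3)·-0.1375 - (-3)·1.0143) / (-10) = -0.2630
Iteration 3:
  u = (-12 - (3)·0.3046 - (-4)·-0.2630) / (8) = -1.7457
  v = (4 - (3)·-1.3104 - (2)·-0.2630) / (7) = 1.2082
  w = (0 - (-3)·-1.3104 - (-3)·0.3046) / (-10) = 0.3017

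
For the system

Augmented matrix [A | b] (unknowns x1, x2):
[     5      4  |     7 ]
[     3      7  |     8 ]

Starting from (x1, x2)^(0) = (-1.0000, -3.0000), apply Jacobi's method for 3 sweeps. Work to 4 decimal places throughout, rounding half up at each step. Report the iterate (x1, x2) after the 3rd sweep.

(1.7886, 1.0816)

Iteration 1:
  x1 = (7 - (4)·-3.0000) / (5) = 3.8000
  x2 = (8 - (3)·-1.0000) / (7) = 1.5714
Iteration 2:
  x1 = (7 - (4)·1.5714) / (5) = 0.1429
  x2 = (8 - (3)·3.8000) / (7) = -0.4857
Iteration 3:
  x1 = (7 - (4)·-0.4857) / (5) = 1.7886
  x2 = (8 - (3)·0.1429) / (7) = 1.0816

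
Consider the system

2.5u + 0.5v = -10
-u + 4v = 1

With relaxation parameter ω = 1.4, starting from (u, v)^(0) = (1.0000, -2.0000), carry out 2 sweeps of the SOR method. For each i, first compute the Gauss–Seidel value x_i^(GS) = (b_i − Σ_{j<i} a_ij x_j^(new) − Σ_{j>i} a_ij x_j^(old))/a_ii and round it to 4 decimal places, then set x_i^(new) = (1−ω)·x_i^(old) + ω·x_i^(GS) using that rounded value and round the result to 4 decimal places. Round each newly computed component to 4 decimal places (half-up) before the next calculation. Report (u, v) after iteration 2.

(-3.2129, -0.4729)

Iteration 1:
  u: GS value = (-10 - (0.5)·-2.0000) / (2.5) = -3.6000;  u ← (1−ω)·1.0000 + ω·-3.6000 = -5.4400
  v: GS value = (1 - (-1)·-5.4400) / (4) = -1.1100;  v ← (1−ω)·-2.0000 + ω·-1.1100 = -0.7540
Iteration 2:
  u: GS value = (-10 - (0.5)·-0.7540) / (2.5) = -3.8492;  u ← (1−ω)·-5.4400 + ω·-3.8492 = -3.2129
  v: GS value = (1 - (-1)·-3.2129) / (4) = -0.5532;  v ← (1−ω)·-0.7540 + ω·-0.5532 = -0.4729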